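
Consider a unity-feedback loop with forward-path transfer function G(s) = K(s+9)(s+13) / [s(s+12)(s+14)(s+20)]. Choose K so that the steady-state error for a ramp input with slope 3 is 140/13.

One free integrator in G(s): this is a type 1 system.
K_v = lim_{s→0} s·G(s) = K·9·13 / (12·14·20) = (39/1120)·K.
e_ss = 3/K_v = 140/13 ⇒ K_v = 39/140 ⇒ K = (39/140)/(39/1120) = 8.

8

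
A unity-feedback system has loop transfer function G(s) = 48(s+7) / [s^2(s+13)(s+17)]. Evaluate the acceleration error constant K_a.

G(s) has two factors of s in the denominator, so the system is type 2.
K_a = lim_{s→0} s^2·G(s) = 48·7 / (13·17) = 336/221.

336/221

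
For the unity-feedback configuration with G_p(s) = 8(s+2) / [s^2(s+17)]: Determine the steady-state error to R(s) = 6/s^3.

The open loop has two poles at the origin → type 2 system.
K_a = lim_{s→0} s^2·G_p(s) = 8·2 / (17) = 16/17.
r(t) = 3t^2 gives R(s) = 6/s^3.
e_ss = 6/K_a = 6/(16/17) = 6.375.

6.375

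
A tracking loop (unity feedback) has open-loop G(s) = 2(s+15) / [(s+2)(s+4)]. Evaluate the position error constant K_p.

The open loop has no poles at the origin → type 0 system.
K_p = lim_{s→0} G(s) = 2·15 / (2·4) = 3.75.

3.75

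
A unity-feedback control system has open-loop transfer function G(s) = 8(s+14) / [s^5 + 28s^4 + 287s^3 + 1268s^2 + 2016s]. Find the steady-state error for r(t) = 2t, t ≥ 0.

Factoring s from the denominator leaves a polynomial with constant term 2016, so the system is type 1.
K_v = lim_{s→0} s·G(s) = 8·14 / 2016 = 1/18.
e_ss = 2/K_v = 2/(1/18) = 36.

36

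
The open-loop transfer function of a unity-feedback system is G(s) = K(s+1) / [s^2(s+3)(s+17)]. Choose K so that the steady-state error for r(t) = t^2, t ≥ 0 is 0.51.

200

System type = 2 (two poles at s=0).
K_a = lim_{s→0} s^2·G(s) = K·1 / (3·17) = (1/51)·K.
e_ss = 2/K_a = 0.51 ⇒ K_a = 200/51 ⇒ K = (200/51)/(1/51) = 200.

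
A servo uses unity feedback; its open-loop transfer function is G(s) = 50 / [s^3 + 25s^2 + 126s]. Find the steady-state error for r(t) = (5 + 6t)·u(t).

Factoring s from the denominator leaves a polynomial with constant term 126, so the system is type 1. Taking each input component in turn:
  • 5: tracked with zero error.
  • 6t: e_ss = 6/K_v with K_v=25/63 → 15.12.
Total e_ss = 15.12.

15.12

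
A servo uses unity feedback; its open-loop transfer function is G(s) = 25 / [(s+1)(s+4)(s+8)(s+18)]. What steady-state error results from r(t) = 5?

The open loop has no poles at the origin → type 0 system.
K_p = lim_{s→0} G(s) = 25 / (1·4·8·18) = 25/576.
e_ss = 5/(1 + K_p) = 5/(601/576) = 2880/601.

2880/601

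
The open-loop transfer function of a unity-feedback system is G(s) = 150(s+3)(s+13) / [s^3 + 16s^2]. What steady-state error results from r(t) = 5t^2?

The denominator has no term below 16s^2 — 2 poles at s=0, type 2.
K_a = lim_{s→0} s^2·G(s) = 150·3·13 / 16 = 365.625.
r(t) = 5t^2 gives R(s) = 10/s^3.
e_ss = 10/K_a = 10/365.625 = 16/585.

16/585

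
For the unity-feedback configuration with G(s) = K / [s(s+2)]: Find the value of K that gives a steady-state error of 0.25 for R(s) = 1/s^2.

8

System type = 1 (one pole at s=0).
K_v = lim_{s→0} s·G(s) = K / (2) = 0.5·K.
e_ss = 1/K_v = 0.25 ⇒ K_v = 4 ⇒ K = 4/0.5 = 8.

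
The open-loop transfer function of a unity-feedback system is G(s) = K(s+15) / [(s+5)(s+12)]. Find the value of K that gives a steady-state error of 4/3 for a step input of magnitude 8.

System type = 0 (no poles at s=0).
K_p = lim_{s→0} G(s) = K·15 / (5·12) = 0.25·K.
e_ss = 8/(1 + K_p) = 4/3 ⇒ 1 + 0.25·K = 6 ⇒ K = 20.

20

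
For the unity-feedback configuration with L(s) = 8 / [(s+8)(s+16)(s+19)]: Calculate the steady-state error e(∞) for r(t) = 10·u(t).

608/61

L(s) has no factors of s in the denominator, so the system is type 0.
K_p = lim_{s→0} L(s) = 8 / (8·16·19) = 1/304.
e_ss = 10/(1 + K_p) = 10/(305/304) = 608/61.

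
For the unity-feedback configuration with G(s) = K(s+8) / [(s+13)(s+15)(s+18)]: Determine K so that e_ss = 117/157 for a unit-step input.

150

No free integrators in G(s): this is a type 0 system.
K_p = lim_{s→0} G(s) = K·8 / (13·15·18) = (4/1755)·K.
e_ss = 1/(1 + K_p) = 117/157 ⇒ 1 + (4/1755)·K = 157/117 ⇒ K = 150.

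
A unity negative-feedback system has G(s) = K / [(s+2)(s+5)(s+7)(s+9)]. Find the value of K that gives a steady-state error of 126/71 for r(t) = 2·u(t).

No free integrators in G(s): this is a type 0 system.
K_p = lim_{s→0} G(s) = K / (2·5·7·9) = (1/630)·K.
e_ss = 2/(1 + K_p) = 126/71 ⇒ 1 + (1/630)·K = 71/63 ⇒ K = 80.

80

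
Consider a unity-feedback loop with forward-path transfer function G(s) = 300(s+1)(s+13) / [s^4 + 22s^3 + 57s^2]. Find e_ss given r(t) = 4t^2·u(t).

Factoring s^2 from the denominator leaves a polynomial with constant term 57, so the system is type 2.
K_a = lim_{s→0} s^2·G(s) = 300·1·13 / 57 = 1300/19.
r(t) = 4t^2 gives R(s) = 8/s^3.
e_ss = 8/K_a = 8/(1300/19) = 38/325.

38/325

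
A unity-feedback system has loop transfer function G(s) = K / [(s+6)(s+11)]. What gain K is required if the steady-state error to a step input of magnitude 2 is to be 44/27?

The open loop has no poles at the origin → type 0 system.
K_p = lim_{s→0} G(s) = K / (6·11) = (1/66)·K.
e_ss = 2/(1 + K_p) = 44/27 ⇒ 1 + (1/66)·K = 27/22 ⇒ K = 15.

15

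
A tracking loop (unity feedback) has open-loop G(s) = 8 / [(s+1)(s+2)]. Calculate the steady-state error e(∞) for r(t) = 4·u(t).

0.8

G(s) has no factors of s in the denominator, so the system is type 0.
K_p = lim_{s→0} G(s) = 8 / (1·2) = 4.
e_ss = 4/(1 + K_p) = 4/5 = 0.8.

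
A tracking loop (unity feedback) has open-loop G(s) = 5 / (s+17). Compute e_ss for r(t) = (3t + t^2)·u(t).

infinity

The open loop has no poles at the origin → type 0 system. By superposition:
  • 3t: a type-0 system cannot track it, e_ss → ∞.
  • t^2: a type-0 system cannot track it, e_ss → ∞.
The unbounded component dominates.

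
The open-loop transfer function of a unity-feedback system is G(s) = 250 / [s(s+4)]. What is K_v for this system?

62.5

G(s) has one factor of s in the denominator, so the system is type 1.
K_v = lim_{s→0} s·G(s) = 250 / (4) = 62.5.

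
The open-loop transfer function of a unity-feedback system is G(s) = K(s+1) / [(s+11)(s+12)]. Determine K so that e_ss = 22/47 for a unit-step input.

150

The open loop has no poles at the origin → type 0 system.
K_p = lim_{s→0} G(s) = K·1 / (11·12) = (1/132)·K.
e_ss = 1/(1 + K_p) = 22/47 ⇒ 1 + (1/132)·K = 47/22 ⇒ K = 150.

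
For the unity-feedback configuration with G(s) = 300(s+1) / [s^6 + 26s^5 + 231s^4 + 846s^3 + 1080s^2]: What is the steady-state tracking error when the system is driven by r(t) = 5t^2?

The denominator has no term below 1080s^2 — 2 poles at s=0, type 2.
K_a = lim_{s→0} s^2·G(s) = 300·1 / 1080 = 5/18.
r(t) = 5t^2 gives R(s) = 10/s^3.
e_ss = 10/K_a = 10/(5/18) = 36.

36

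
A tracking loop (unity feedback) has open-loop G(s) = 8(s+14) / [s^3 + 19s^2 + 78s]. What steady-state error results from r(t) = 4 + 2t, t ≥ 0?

39/28

Lowest-order denominator term is 78s, so the open loop has 1 pole at the origin → type 1 system. By superposition:
  • 4: tracked with zero error.
  • 2t: e_ss = 2/K_v with K_v=56/39 → 39/28.
Total e_ss = 39/28.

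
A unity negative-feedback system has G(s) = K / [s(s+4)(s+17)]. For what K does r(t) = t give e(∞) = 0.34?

The open loop has one pole at the origin → type 1 system.
K_v = lim_{s→0} s·G(s) = K / (4·17) = (1/68)·K.
e_ss = 1/K_v = 0.34 ⇒ K_v = 50/17 ⇒ K = (50/17)/(1/68) = 200.

200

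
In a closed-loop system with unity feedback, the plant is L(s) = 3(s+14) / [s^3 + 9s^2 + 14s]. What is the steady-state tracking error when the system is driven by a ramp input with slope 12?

Lowest-order denominator term is 14s, so the open loop has 1 pole at the origin → type 1 system.
K_v = lim_{s→0} s·L(s) = 3·14 / 14 = 3.
e_ss = 12/K_v = 12/3 = 4.

4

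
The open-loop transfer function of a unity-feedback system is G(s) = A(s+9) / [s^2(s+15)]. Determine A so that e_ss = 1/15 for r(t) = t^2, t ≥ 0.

50

The open loop has two poles at the origin → type 2 system.
K_a = lim_{s→0} s^2·G(s) = A·9 / (15) = 0.6·A.
e_ss = 2/K_a = 1/15 ⇒ K_a = 30 ⇒ A = 30/0.6 = 50.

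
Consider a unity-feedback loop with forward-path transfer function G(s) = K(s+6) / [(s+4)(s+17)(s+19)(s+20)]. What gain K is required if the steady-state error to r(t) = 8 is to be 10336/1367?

250

G(s) has no factors of s in the denominator, so the system is type 0.
K_p = lim_{s→0} G(s) = K·6 / (4·17·19·20) = (3/12920)·K.
e_ss = 8/(1 + K_p) = 10336/1367 ⇒ 1 + (3/12920)·K = 1367/1292 ⇒ K = 250.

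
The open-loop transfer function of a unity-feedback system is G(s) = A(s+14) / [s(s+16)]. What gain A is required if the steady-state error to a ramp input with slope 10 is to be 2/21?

One free integrator in G(s): this is a type 1 system.
K_v = lim_{s→0} s·G(s) = A·14 / (16) = 0.875·A.
e_ss = 10/K_v = 2/21 ⇒ K_v = 105 ⇒ A = 105/0.875 = 120.

120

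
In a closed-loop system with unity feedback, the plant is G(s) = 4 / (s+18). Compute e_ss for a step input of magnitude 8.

72/11

G(s) has no factors of s in the denominator, so the system is type 0.
K_p = lim_{s→0} G(s) = 4 / (18) = 2/9.
e_ss = 8/(1 + K_p) = 8/(11/9) = 72/11.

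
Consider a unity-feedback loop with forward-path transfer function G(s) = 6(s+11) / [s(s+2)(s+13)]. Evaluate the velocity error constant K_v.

One free integrator in G(s): this is a type 1 system.
K_v = lim_{s→0} s·G(s) = 6·11 / (2·13) = 33/13.

33/13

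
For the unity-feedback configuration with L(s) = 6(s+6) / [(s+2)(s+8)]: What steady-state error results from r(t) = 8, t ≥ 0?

The open loop has no poles at the origin → type 0 system.
K_p = lim_{s→0} L(s) = 6·6 / (2·8) = 2.25.
e_ss = 8/(1 + K_p) = 8/3.25 = 32/13.

32/13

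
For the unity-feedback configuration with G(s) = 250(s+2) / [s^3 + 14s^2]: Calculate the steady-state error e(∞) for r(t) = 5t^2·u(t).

0.28

Factoring s^2 from the denominator leaves a polynomial with constant term 14, so the system is type 2.
K_a = lim_{s→0} s^2·G(s) = 250·2 / 14 = 250/7.
r(t) = 5t^2 gives R(s) = 10/s^3.
e_ss = 10/K_a = 10/(250/7) = 0.28.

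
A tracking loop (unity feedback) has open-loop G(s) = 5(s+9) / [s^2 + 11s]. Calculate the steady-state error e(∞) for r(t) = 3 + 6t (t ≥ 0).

Factoring s from the denominator leaves a polynomial with constant term 11, so the system is type 1. By superposition:
  • 3: tracked with zero error.
  • 6t: e_ss = 6/K_v with K_v=45/11 → 22/15.
Total e_ss = 22/15.

22/15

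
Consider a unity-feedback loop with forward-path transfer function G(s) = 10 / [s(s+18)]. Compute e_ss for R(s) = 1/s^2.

One free integrator in G(s): this is a type 1 system.
K_v = lim_{s→0} s·G(s) = 10 / (18) = 5/9.
e_ss = 1/K_v = 1/(5/9) = 1.8.

1.8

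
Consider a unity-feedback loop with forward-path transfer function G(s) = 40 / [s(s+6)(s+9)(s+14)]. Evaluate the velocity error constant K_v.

10/189

G(s) has one factor of s in the denominator, so the system is type 1.
K_v = lim_{s→0} s·G(s) = 40 / (6·9·14) = 10/189.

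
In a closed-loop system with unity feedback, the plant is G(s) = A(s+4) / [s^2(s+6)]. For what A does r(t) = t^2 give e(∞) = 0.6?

Two free integrators in G(s): this is a type 2 system.
K_a = lim_{s→0} s^2·G(s) = A·4 / (6) = (2/3)·A.
e_ss = 2/K_a = 0.6 ⇒ K_a = 10/3 ⇒ A = (10/3)/(2/3) = 5.

5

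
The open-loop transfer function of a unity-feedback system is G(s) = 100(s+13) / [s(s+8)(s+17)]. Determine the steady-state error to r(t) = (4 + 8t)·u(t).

One free integrator in G(s): this is a type 1 system. By superposition:
  • 4: tracked with zero error.
  • 8t: e_ss = 8/K_v with K_v=325/34 → 272/325.
Total e_ss = 272/325.

272/325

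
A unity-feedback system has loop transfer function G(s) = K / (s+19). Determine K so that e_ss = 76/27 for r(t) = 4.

The open loop has no poles at the origin → type 0 system.
K_p = lim_{s→0} G(s) = K / (19) = (1/19)·K.
e_ss = 4/(1 + K_p) = 76/27 ⇒ 1 + (1/19)·K = 27/19 ⇒ K = 8.

8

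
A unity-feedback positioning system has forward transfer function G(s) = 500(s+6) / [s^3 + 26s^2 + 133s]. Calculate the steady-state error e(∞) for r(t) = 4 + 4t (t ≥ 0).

The denominator has no term below 133s — 1 pole at s=0, type 1. Taking each input component in turn:
  • 4: tracked with zero error.
  • 4t: e_ss = 4/K_v with K_v=3000/133 → 133/750.
Total e_ss = 133/750.

133/750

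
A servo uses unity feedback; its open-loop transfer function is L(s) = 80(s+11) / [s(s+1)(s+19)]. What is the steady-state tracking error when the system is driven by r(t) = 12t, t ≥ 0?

L(s) has one factor of s in the denominator, so the system is type 1.
K_v = lim_{s→0} s·L(s) = 80·11 / (1·19) = 880/19.
e_ss = 12/K_v = 12/(880/19) = 57/220.

57/220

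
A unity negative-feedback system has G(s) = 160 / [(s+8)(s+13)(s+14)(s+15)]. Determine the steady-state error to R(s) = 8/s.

2184/275

The open loop has no poles at the origin → type 0 system.
K_p = lim_{s→0} G(s) = 160 / (8·13·14·15) = 2/273.
e_ss = 8/(1 + K_p) = 8/(275/273) = 2184/275.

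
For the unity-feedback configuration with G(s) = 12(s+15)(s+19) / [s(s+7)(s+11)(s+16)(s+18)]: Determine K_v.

G(s) has one factor of s in the denominator, so the system is type 1.
K_v = lim_{s→0} s·G(s) = 12·15·19 / (7·11·16·18) = 95/616.

95/616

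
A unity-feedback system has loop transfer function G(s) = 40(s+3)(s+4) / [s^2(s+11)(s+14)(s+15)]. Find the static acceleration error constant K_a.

16/77

Two free integrators in G(s): this is a type 2 system.
K_a = lim_{s→0} s^2·G(s) = 40·3·4 / (11·14·15) = 16/77.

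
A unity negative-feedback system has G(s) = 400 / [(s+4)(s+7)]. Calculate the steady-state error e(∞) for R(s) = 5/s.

The open loop has no poles at the origin → type 0 system.
K_p = lim_{s→0} G(s) = 400 / (4·7) = 100/7.
e_ss = 5/(1 + K_p) = 5/(107/7) = 35/107.

35/107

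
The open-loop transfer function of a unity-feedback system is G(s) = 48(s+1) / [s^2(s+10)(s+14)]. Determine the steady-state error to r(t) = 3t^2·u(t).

17.5

Two free integrators in G(s): this is a type 2 system.
K_a = lim_{s→0} s^2·G(s) = 48·1 / (10·14) = 12/35.
r(t) = 3t^2 gives R(s) = 6/s^3.
e_ss = 6/K_a = 6/(12/35) = 17.5.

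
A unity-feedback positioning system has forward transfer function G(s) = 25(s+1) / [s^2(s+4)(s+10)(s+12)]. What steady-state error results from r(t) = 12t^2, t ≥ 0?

460.8

G(s) has two factors of s in the denominator, so the system is type 2.
K_a = lim_{s→0} s^2·G(s) = 25·1 / (4·10·12) = 5/96.
r(t) = 12t^2 gives R(s) = 24/s^3.
e_ss = 24/K_a = 24/(5/96) = 460.8.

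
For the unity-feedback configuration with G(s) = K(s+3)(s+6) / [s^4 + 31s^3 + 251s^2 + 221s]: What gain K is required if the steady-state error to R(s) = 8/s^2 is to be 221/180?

The denominator has no term below 221s — 1 pole at s=0, type 1.
K_v = lim_{s→0} s·G(s) = K·3·6 / 221 = (18/221)·K.
e_ss = 8/K_v = 221/180 ⇒ K_v = 1440/221 ⇒ K = (1440/221)/(18/221) = 80.

80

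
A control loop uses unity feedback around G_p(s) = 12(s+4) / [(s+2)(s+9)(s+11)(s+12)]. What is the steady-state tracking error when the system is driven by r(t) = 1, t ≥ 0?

99/101

G_p(s) has no factors of s in the denominator, so the system is type 0.
K_p = lim_{s→0} G_p(s) = 12·4 / (2·9·11·12) = 2/99.
e_ss = 1/(1 + K_p) = 1/(101/99) = 99/101.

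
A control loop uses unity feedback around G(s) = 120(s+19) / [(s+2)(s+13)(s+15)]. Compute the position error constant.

No free integrators in G(s): this is a type 0 system.
K_p = lim_{s→0} G(s) = 120·19 / (2·13·15) = 76/13.

76/13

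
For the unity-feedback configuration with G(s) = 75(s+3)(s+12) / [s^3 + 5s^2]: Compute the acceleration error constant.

540

Lowest-order denominator term is 5s^2, so the open loop has 2 poles at the origin → type 2 system.
K_a = lim_{s→0} s^2·G(s) = 75·3·12 / 5 = 540.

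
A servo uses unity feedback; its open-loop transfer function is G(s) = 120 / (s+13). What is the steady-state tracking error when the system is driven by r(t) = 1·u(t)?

13/133

The open loop has no poles at the origin → type 0 system.
K_p = lim_{s→0} G(s) = 120 / (13) = 120/13.
e_ss = 1/(1 + K_p) = 1/(133/13) = 13/133.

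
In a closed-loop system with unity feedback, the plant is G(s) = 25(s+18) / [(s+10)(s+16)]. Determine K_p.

2.8125

No free integrators in G(s): this is a type 0 system.
K_p = lim_{s→0} G(s) = 25·18 / (10·16) = 2.8125.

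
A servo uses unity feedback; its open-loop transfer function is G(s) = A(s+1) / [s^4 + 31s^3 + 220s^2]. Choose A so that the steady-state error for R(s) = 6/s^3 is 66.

Factoring s^2 from the denominator leaves a polynomial with constant term 220, so the system is type 2.
K_a = lim_{s→0} s^2·G(s) = A·1 / 220 = (1/220)·A.
e_ss = 6/K_a = 66 ⇒ K_a = 1/11 ⇒ A = (1/11)/(1/220) = 20.

20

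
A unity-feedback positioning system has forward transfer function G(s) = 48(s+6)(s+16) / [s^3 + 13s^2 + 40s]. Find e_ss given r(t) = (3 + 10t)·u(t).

The denominator has no term below 40s — 1 pole at s=0, type 1. By superposition:
  • 3: tracked with zero error.
  • 10t: e_ss = 10/K_v with K_v=115.2 → 25/288.
Total e_ss = 25/288.

25/288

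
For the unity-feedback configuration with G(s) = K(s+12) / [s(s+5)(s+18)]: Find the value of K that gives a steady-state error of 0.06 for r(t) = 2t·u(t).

System type = 1 (one pole at s=0).
K_v = lim_{s→0} s·G(s) = K·12 / (5·18) = (2/15)·K.
e_ss = 2/K_v = 0.06 ⇒ K_v = 100/3 ⇒ K = (100/3)/(2/15) = 250.

250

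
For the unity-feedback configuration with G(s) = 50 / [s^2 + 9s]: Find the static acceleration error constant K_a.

0

The denominator has no term below 9s — 1 pole at s=0, type 1.
K_a = lim_{s→0} s^2·G(s) = 0 (the extra factor of s kills the finite limit).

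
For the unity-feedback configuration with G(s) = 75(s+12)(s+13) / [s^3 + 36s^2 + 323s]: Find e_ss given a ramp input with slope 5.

323/2340

Factoring s from the denominator leaves a polynomial with constant term 323, so the system is type 1.
K_v = lim_{s→0} s·G(s) = 75·12·13 / 323 = 11700/323.
e_ss = 5/K_v = 5/(11700/323) = 323/2340.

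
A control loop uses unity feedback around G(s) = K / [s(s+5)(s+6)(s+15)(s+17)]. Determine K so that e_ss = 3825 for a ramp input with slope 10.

20

G(s) has one factor of s in the denominator, so the system is type 1.
K_v = lim_{s→0} s·G(s) = K / (5·6·15·17) = (1/7650)·K.
e_ss = 10/K_v = 3825 ⇒ K_v = 2/765 ⇒ K = (2/765)/(1/7650) = 20.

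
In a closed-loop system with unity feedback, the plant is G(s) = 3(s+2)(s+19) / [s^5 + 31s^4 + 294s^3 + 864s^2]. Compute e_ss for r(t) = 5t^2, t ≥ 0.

1440/19

Factoring s^2 from the denominator leaves a polynomial with constant term 864, so the system is type 2.
K_a = lim_{s→0} s^2·G(s) = 3·2·19 / 864 = 19/144.
r(t) = 5t^2 gives R(s) = 10/s^3.
e_ss = 10/K_a = 10/(19/144) = 1440/19.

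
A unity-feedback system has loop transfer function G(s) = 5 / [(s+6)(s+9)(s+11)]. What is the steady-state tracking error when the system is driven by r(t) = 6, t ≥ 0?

No free integrators in G(s): this is a type 0 system.
K_p = lim_{s→0} G(s) = 5 / (6·9·11) = 5/594.
e_ss = 6/(1 + K_p) = 6/(599/594) = 3564/599.

3564/599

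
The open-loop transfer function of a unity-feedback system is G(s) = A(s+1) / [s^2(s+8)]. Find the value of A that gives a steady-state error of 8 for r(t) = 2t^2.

System type = 2 (two poles at s=0).
K_a = lim_{s→0} s^2·G(s) = A·1 / (8) = 0.125·A.
e_ss = 4/K_a = 8 ⇒ K_a = 0.5 ⇒ A = 0.5/0.125 = 4.

4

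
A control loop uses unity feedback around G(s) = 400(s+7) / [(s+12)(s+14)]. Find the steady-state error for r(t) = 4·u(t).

12/53

The open loop has no poles at the origin → type 0 system.
K_p = lim_{s→0} G(s) = 400·7 / (12·14) = 50/3.
e_ss = 4/(1 + K_p) = 4/(53/3) = 12/53.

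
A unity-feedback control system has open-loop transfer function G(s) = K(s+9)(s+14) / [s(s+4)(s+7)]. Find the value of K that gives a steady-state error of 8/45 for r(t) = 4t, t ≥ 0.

5

System type = 1 (one pole at s=0).
K_v = lim_{s→0} s·G(s) = K·9·14 / (4·7) = 4.5·K.
e_ss = 4/K_v = 8/45 ⇒ K_v = 22.5 ⇒ K = 22.5/4.5 = 5.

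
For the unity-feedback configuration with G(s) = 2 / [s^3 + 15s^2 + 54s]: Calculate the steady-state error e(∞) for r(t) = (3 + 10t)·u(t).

270

Lowest-order denominator term is 54s, so the open loop has 1 pole at the origin → type 1 system. Treating each term separately:
  • 3: tracked with zero error.
  • 10t: e_ss = 10/K_v with K_v=1/27 → 270.
Total e_ss = 270.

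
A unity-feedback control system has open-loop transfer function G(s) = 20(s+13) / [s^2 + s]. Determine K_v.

The denominator has no term below s — 1 pole at s=0, type 1.
K_v = lim_{s→0} s·G(s) = 20·13 / 1 = 260.

260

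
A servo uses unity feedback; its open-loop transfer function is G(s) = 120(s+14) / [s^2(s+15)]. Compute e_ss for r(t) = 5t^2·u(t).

G(s) has two factors of s in the denominator, so the system is type 2.
K_a = lim_{s→0} s^2·G(s) = 120·14 / (15) = 112.
r(t) = 5t^2 gives R(s) = 10/s^3.
e_ss = 10/K_a = 10/112 = 5/56.

5/56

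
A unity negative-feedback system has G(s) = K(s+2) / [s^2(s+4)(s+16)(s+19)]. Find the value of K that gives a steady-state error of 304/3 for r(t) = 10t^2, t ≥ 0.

System type = 2 (two poles at s=0).
K_a = lim_{s→0} s^2·G(s) = K·2 / (4·16·19) = (1/608)·K.
e_ss = 20/K_a = 304/3 ⇒ K_a = 15/76 ⇒ K = (15/76)/(1/608) = 120.

120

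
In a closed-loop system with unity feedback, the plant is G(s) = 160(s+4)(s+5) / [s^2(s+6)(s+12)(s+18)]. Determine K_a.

200/81

G(s) has two factors of s in the denominator, so the system is type 2.
K_a = lim_{s→0} s^2·G(s) = 160·4·5 / (6·12·18) = 200/81.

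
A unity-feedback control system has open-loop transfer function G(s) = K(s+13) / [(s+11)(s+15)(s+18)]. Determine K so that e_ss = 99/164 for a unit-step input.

The open loop has no poles at the origin → type 0 system.
K_p = lim_{s→0} G(s) = K·13 / (11·15·18) = (13/2970)·K.
e_ss = 1/(1 + K_p) = 99/164 ⇒ 1 + (13/2970)·K = 164/99 ⇒ K = 150.

150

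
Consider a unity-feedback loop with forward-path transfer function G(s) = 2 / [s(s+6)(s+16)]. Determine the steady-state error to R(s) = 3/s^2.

144

One free integrator in G(s): this is a type 1 system.
K_v = lim_{s→0} s·G(s) = 2 / (6·16) = 1/48.
e_ss = 3/K_v = 3/(1/48) = 144.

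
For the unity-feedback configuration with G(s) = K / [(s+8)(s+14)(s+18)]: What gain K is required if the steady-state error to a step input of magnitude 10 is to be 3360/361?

No free integrators in G(s): this is a type 0 system.
K_p = lim_{s→0} G(s) = K / (8·14·18) = (1/2016)·K.
e_ss = 10/(1 + K_p) = 3360/361 ⇒ 1 + (1/2016)·K = 361/336 ⇒ K = 150.

150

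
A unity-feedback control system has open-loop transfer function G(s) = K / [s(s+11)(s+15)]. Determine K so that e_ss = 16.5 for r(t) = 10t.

The open loop has one pole at the origin → type 1 system.
K_v = lim_{s→0} s·G(s) = K / (11·15) = (1/165)·K.
e_ss = 10/K_v = 16.5 ⇒ K_v = 20/33 ⇒ K = (20/33)/(1/165) = 100.

100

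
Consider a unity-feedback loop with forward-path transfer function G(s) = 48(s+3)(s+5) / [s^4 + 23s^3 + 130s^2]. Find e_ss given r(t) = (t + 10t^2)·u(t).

Factoring s^2 from the denominator leaves a polynomial with constant term 130, so the system is type 2. Treating each term separately:
  • t: tracked with zero error.
  • 10t^2: e_ss = 20/K_a with K_a=72/13 → 65/18.
Total e_ss = 65/18.

65/18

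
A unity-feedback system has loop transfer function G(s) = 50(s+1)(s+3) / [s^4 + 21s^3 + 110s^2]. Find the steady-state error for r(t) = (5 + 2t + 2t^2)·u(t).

The denominator has no term below 110s^2 — 2 poles at s=0, type 2. By superposition:
  • 5: tracked with zero error.
  • 2t: tracked with zero error.
  • 2t^2: e_ss = 4/K_a with K_a=15/11 → 44/15.
Total e_ss = 44/15.

44/15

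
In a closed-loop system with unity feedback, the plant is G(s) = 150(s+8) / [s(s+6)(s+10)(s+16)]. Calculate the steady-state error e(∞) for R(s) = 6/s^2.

4.8

G(s) has one factor of s in the denominator, so the system is type 1.
K_v = lim_{s→0} s·G(s) = 150·8 / (6·10·16) = 1.25.
e_ss = 6/K_v = 6/1.25 = 4.8.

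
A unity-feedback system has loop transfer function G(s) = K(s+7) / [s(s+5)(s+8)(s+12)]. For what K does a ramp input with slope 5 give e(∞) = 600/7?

4

G(s) has one factor of s in the denominator, so the system is type 1.
K_v = lim_{s→0} s·G(s) = K·7 / (5·8·12) = (7/480)·K.
e_ss = 5/K_v = 600/7 ⇒ K_v = 7/120 ⇒ K = (7/120)/(7/480) = 4.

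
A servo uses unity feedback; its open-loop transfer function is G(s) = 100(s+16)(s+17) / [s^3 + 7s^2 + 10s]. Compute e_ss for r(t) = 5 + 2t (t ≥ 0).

Lowest-order denominator term is 10s, so the open loop has 1 pole at the origin → type 1 system. Taking each input component in turn:
  • 5: tracked with zero error.
  • 2t: e_ss = 2/K_v with K_v=2720 → 1/1360.
Total e_ss = 1/1360.

1/1360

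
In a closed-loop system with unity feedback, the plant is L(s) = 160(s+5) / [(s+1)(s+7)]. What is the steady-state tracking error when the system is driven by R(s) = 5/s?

35/807

L(s) has no factors of s in the denominator, so the system is type 0.
K_p = lim_{s→0} L(s) = 160·5 / (1·7) = 800/7.
e_ss = 5/(1 + K_p) = 5/(807/7) = 35/807.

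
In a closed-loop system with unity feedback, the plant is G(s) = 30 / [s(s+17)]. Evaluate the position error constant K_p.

infinity

K_p = lim_{s→0} G(s); with 1 pole at the origin the limit diverges, so K_p = ∞.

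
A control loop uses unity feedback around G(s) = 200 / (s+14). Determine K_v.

0

The open loop has no poles at the origin → type 0 system.
K_v = lim_{s→0} s·G(s) = 0 (the extra factor of s kills the finite limit).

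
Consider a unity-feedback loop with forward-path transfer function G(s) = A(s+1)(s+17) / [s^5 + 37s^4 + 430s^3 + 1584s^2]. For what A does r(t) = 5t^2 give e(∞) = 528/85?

150

The denominator has no term below 1584s^2 — 2 poles at s=0, type 2.
K_a = lim_{s→0} s^2·G(s) = A·1·17 / 1584 = (17/1584)·A.
e_ss = 10/K_a = 528/85 ⇒ K_a = 425/264 ⇒ A = (425/264)/(17/1584) = 150.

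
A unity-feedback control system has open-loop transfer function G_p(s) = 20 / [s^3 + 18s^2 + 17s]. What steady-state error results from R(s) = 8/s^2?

The denominator has no term below 17s — 1 pole at s=0, type 1.
K_v = lim_{s→0} s·G_p(s) = 20 / 17 = 20/17.
e_ss = 8/K_v = 8/(20/17) = 6.8.

6.8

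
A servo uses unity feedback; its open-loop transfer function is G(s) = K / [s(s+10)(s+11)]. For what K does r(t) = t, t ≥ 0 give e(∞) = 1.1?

100

G(s) has one factor of s in the denominator, so the system is type 1.
K_v = lim_{s→0} s·G(s) = K / (10·11) = (1/110)·K.
e_ss = 1/K_v = 1.1 ⇒ K_v = 10/11 ⇒ K = (10/11)/(1/110) = 100.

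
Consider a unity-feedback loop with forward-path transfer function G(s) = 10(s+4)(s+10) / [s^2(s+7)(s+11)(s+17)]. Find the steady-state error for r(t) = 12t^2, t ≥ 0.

System type = 2 (two poles at s=0).
K_a = lim_{s→0} s^2·G(s) = 10·4·10 / (7·11·17) = 400/1309.
r(t) = 12t^2 gives R(s) = 24/s^3.
e_ss = 24/K_a = 24/(400/1309) = 78.54.

78.54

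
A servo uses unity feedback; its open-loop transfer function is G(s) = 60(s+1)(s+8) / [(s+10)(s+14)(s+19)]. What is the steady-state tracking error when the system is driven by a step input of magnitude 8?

1064/157

The open loop has no poles at the origin → type 0 system.
K_p = lim_{s→0} G(s) = 60·1·8 / (10·14·19) = 24/133.
e_ss = 8/(1 + K_p) = 8/(157/133) = 1064/157.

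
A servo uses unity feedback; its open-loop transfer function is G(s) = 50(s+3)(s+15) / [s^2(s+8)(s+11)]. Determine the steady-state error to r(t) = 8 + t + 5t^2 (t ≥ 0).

G(s) has two factors of s in the denominator, so the system is type 2. By superposition:
  • 8: tracked with zero error.
  • t: tracked with zero error.
  • 5t^2: e_ss = 10/K_a with K_a=1125/44 → 88/225.
Total e_ss = 88/225.

88/225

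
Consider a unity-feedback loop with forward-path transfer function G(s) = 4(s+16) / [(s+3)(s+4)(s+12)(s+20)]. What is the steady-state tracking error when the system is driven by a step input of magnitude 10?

No free integrators in G(s): this is a type 0 system.
K_p = lim_{s→0} G(s) = 4·16 / (3·4·12·20) = 1/45.
e_ss = 10/(1 + K_p) = 10/(46/45) = 225/23.

225/23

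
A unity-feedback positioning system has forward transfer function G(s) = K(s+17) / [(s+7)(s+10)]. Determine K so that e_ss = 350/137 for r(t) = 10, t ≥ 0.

The open loop has no poles at the origin → type 0 system.
K_p = lim_{s→0} G(s) = K·17 / (7·10) = (17/70)·K.
e_ss = 10/(1 + K_p) = 350/137 ⇒ 1 + (17/70)·K = 137/35 ⇒ K = 12.

12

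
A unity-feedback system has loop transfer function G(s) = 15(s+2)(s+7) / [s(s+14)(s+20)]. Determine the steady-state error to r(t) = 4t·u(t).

System type = 1 (one pole at s=0).
K_v = lim_{s→0} s·G(s) = 15·2·7 / (14·20) = 0.75.
e_ss = 4/K_v = 4/0.75 = 16/3.

16/3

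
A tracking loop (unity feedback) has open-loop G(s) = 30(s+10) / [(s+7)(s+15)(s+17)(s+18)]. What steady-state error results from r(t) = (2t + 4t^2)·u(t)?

infinity

No free integrators in G(s): this is a type 0 system. By superposition:
  • 2t: a type-0 system cannot track it, e_ss → ∞.
  • 4t^2: a type-0 system cannot track it, e_ss → ∞.
The unbounded component dominates.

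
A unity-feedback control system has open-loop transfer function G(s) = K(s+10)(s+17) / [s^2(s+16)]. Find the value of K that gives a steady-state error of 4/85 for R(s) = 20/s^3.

Two free integrators in G(s): this is a type 2 system.
K_a = lim_{s→0} s^2·G(s) = K·10·17 / (16) = 10.625·K.
e_ss = 20/K_a = 4/85 ⇒ K_a = 425 ⇒ K = 425/10.625 = 40.

40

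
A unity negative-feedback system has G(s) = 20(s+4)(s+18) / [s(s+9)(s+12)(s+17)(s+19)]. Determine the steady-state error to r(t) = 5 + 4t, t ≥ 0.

One free integrator in G(s): this is a type 1 system. Treating each term separately:
  • 5: tracked with zero error.
  • 4t: e_ss = 4/K_v with K_v=40/969 → 96.9.
Total e_ss = 96.9.

96.9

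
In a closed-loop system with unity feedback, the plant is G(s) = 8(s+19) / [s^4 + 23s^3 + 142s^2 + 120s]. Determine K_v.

19/15

The denominator has no term below 120s — 1 pole at s=0, type 1.
K_v = lim_{s→0} s·G(s) = 8·19 / 120 = 19/15.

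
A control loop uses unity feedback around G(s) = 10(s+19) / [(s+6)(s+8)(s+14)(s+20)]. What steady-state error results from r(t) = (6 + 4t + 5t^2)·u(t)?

G(s) has no factors of s in the denominator, so the system is type 0. By superposition:
  • 6: e_ss = 6/(1+K_p) with K_p=19/1344 → 8064/1363.
  • 4t: a type-0 system cannot track it, e_ss → ∞.
  • 5t^2: a type-0 system cannot track it, e_ss → ∞.
The unbounded component dominates.

infinity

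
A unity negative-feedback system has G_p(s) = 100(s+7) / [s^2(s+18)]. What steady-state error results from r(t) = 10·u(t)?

0

System type = 2 (two poles at s=0).
A type-2 system has K_p = ∞, so it tracks a step input with zero steady-state error.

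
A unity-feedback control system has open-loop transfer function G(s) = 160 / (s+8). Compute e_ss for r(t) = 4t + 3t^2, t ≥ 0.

infinity

No free integrators in G(s): this is a type 0 system. By superposition:
  • 4t: a type-0 system cannot track it, e_ss → ∞.
  • 3t^2: a type-0 system cannot track it, e_ss → ∞.
The unbounded component dominates.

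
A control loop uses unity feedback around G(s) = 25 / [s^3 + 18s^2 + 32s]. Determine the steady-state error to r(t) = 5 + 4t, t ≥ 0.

5.12

Factoring s from the denominator leaves a polynomial with constant term 32, so the system is type 1. Treating each term separately:
  • 5: tracked with zero error.
  • 4t: e_ss = 4/K_v with K_v=25/32 → 5.12.
Total e_ss = 5.12.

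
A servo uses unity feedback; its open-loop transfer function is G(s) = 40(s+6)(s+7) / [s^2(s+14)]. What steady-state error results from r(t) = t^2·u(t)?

1/60

System type = 2 (two poles at s=0).
K_a = lim_{s→0} s^2·G(s) = 40·6·7 / (14) = 120.
r(t) = t^2 gives R(s) = 2/s^3.
e_ss = 2/K_a = 2/120 = 1/60.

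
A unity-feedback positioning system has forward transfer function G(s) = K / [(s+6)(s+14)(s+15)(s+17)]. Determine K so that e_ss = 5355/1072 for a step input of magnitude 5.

20

System type = 0 (no poles at s=0).
K_p = lim_{s→0} G(s) = K / (6·14·15·17) = (1/21420)·K.
e_ss = 5/(1 + K_p) = 5355/1072 ⇒ 1 + (1/21420)·K = 1072/1071 ⇒ K = 20.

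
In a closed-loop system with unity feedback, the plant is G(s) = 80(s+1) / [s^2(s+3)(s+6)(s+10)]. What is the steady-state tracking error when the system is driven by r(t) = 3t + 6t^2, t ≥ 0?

System type = 2 (two poles at s=0). By superposition:
  • 3t: tracked with zero error.
  • 6t^2: e_ss = 12/K_a with K_a=4/9 → 27.
Total e_ss = 27.

27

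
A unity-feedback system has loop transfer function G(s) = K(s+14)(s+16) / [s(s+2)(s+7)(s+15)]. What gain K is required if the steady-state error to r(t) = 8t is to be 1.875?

4

G(s) has one factor of s in the denominator, so the system is type 1.
K_v = lim_{s→0} s·G(s) = K·14·16 / (2·7·15) = (16/15)·K.
e_ss = 8/K_v = 1.875 ⇒ K_v = 64/15 ⇒ K = (64/15)/(16/15) = 4.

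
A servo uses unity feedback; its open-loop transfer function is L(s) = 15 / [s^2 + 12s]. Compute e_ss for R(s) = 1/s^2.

The denominator has no term below 12s — 1 pole at s=0, type 1.
K_v = lim_{s→0} s·L(s) = 15 / 12 = 1.25.
e_ss = 1/K_v = 1/1.25 = 0.8.

0.8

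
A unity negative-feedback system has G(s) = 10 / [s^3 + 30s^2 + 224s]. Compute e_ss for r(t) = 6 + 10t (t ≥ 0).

Factoring s from the denominator leaves a polynomial with constant term 224, so the system is type 1. Treating each term separately:
  • 6: tracked with zero error.
  • 10t: e_ss = 10/K_v with K_v=5/112 → 224.
Total e_ss = 224.

224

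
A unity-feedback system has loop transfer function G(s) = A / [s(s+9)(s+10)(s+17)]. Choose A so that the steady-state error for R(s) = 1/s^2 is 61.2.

System type = 1 (one pole at s=0).
K_v = lim_{s→0} s·G(s) = A / (9·10·17) = (1/1530)·A.
e_ss = 1/K_v = 61.2 ⇒ K_v = 5/306 ⇒ A = (5/306)/(1/1530) = 25.

25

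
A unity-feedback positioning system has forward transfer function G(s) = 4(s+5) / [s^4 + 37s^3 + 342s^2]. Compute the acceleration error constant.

Lowest-order denominator term is 342s^2, so the open loop has 2 poles at the origin → type 2 system.
K_a = lim_{s→0} s^2·G(s) = 4·5 / 342 = 10/171.

10/171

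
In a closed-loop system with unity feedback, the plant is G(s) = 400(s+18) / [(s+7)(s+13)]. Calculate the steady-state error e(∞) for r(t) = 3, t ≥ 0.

273/7291

No free integrators in G(s): this is a type 0 system.
K_p = lim_{s→0} G(s) = 400·18 / (7·13) = 7200/91.
e_ss = 3/(1 + K_p) = 3/(7291/91) = 273/7291.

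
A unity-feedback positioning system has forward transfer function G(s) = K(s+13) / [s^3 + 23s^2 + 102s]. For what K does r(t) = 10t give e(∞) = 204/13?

Lowest-order denominator term is 102s, so the open loop has 1 pole at the origin → type 1 system.
K_v = lim_{s→0} s·G(s) = K·13 / 102 = (13/102)·K.
e_ss = 10/K_v = 204/13 ⇒ K_v = 65/102 ⇒ K = (65/102)/(13/102) = 5.

5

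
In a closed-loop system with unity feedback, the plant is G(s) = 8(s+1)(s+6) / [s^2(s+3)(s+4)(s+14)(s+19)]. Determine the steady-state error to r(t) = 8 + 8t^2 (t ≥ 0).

Two free integrators in G(s): this is a type 2 system. Taking each input component in turn:
  • 8: tracked with zero error.
  • 8t^2: e_ss = 16/K_a with K_a=2/133 → 1064.
Total e_ss = 1064.

1064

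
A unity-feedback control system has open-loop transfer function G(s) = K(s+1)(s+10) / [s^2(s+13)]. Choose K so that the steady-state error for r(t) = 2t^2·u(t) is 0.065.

80

The open loop has two poles at the origin → type 2 system.
K_a = lim_{s→0} s^2·G(s) = K·1·10 / (13) = (10/13)·K.
e_ss = 4/K_a = 0.065 ⇒ K_a = 800/13 ⇒ K = (800/13)/(10/13) = 80.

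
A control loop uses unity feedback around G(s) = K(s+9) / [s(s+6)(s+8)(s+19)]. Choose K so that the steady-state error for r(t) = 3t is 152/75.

The open loop has one pole at the origin → type 1 system.
K_v = lim_{s→0} s·G(s) = K·9 / (6·8·19) = (3/304)·K.
e_ss = 3/K_v = 152/75 ⇒ K_v = 225/152 ⇒ K = (225/152)/(3/304) = 150.

150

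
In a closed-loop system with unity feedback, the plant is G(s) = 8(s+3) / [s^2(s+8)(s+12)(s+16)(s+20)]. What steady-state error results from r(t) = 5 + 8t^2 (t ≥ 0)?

20480

The open loop has two poles at the origin → type 2 system. Taking each input component in turn:
  • 5: tracked with zero error.
  • 8t^2: e_ss = 16/K_a with K_a=1/1280 → 20480.
Total e_ss = 20480.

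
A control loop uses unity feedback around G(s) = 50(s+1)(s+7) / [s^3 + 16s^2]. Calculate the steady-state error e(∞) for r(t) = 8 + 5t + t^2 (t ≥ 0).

16/175

Lowest-order denominator term is 16s^2, so the open loop has 2 poles at the origin → type 2 system. By superposition:
  • 8: tracked with zero error.
  • 5t: tracked with zero error.
  • t^2: e_ss = 2/K_a with K_a=21.875 → 16/175.
Total e_ss = 16/175.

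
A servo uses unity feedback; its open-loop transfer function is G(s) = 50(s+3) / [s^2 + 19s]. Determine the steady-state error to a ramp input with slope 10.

The denominator has no term below 19s — 1 pole at s=0, type 1.
K_v = lim_{s→0} s·G(s) = 50·3 / 19 = 150/19.
e_ss = 10/K_v = 10/(150/19) = 19/15.

19/15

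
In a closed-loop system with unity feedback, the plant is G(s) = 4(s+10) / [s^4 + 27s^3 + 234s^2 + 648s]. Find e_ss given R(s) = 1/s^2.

16.2

The denominator has no term below 648s — 1 pole at s=0, type 1.
K_v = lim_{s→0} s·G(s) = 4·10 / 648 = 5/81.
e_ss = 1/K_v = 1/(5/81) = 16.2.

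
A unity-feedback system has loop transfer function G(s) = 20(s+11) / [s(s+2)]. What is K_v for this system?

110

System type = 1 (one pole at s=0).
K_v = lim_{s→0} s·G(s) = 20·11 / (2) = 110.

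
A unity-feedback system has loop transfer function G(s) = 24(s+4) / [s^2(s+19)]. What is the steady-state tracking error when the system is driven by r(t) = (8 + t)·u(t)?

G(s) has two factors of s in the denominator, so the system is type 2. By superposition:
  • 8: tracked with zero error.
  • t: tracked with zero error.
Total e_ss = 0.

0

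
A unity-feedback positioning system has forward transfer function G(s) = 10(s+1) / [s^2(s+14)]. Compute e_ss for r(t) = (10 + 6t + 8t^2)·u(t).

22.4

System type = 2 (two poles at s=0). By superposition:
  • 10: tracked with zero error.
  • 6t: tracked with zero error.
  • 8t^2: e_ss = 16/K_a with K_a=5/7 → 22.4.
Total e_ss = 22.4.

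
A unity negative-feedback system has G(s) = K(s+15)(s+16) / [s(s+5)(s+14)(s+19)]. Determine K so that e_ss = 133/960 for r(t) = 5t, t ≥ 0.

200

G(s) has one factor of s in the denominator, so the system is type 1.
K_v = lim_{s→0} s·G(s) = K·15·16 / (5·14·19) = (24/133)·K.
e_ss = 5/K_v = 133/960 ⇒ K_v = 4800/133 ⇒ K = (4800/133)/(24/133) = 200.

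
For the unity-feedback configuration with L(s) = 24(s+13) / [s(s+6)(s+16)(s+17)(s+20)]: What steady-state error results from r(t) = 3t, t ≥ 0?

4080/13

One free integrator in L(s): this is a type 1 system.
K_v = lim_{s→0} s·L(s) = 24·13 / (6·16·17·20) = 13/1360.
e_ss = 3/K_v = 3/(13/1360) = 4080/13.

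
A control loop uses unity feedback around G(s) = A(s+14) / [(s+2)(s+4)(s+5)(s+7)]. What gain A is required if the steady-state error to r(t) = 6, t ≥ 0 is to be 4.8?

G(s) has no factors of s in the denominator, so the system is type 0.
K_p = lim_{s→0} G(s) = A·14 / (2·4·5·7) = 0.05·A.
e_ss = 6/(1 + K_p) = 4.8 ⇒ 1 + 0.05·A = 1.25 ⇒ A = 5.

5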